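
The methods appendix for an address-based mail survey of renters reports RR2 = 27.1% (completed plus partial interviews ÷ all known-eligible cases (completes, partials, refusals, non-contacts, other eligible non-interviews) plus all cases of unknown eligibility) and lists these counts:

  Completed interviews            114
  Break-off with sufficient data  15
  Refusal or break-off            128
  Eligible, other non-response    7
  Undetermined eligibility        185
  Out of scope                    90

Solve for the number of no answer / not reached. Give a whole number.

Top → 114 + 15 = 129
RR2 = 129 / D = 0.271
D = 129 / 0.271 = 476.0
Other denominator terms total 449
no answer / not reached = 476.0 − 449 ≈ 27

27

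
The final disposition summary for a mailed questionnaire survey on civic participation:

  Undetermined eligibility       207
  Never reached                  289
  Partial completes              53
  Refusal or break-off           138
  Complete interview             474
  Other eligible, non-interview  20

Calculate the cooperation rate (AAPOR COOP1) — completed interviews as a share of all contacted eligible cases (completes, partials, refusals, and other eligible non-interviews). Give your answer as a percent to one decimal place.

Top → 474
Denom → 474 + 53 + 138 + 20 = 685
COOP1 = 474 / 685 = 0.6920

69.2%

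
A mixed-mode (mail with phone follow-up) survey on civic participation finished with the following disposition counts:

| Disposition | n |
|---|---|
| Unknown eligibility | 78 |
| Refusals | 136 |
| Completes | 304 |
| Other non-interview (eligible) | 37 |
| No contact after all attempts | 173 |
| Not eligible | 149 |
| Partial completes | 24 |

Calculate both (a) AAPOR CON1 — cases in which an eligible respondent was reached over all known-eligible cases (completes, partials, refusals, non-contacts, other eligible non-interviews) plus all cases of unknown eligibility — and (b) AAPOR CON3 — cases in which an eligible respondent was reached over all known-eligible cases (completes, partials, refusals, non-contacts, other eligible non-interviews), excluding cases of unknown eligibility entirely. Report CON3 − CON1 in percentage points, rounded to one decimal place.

Numerator → 304 + 24 + 136 + 37 = 501
Denom → 304 + 24 + 136 + 173 + 37 + 78 = 752
CON1 = 501 / 752 = 0.6662
Denom → 304 + 24 + 136 + 173 + 37 = 674
CON3 = 501 / 674 = 0.7433
Difference = 74.33 − 66.62 = 7.71 percentage points

7.7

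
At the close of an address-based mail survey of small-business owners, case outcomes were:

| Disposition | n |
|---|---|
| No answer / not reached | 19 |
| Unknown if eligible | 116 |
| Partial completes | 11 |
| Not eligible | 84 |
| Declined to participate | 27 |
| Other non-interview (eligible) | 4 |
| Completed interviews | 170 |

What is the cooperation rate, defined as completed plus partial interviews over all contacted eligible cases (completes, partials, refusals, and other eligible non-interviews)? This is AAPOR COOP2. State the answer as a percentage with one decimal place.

85.4%

Num = 170 + 11 = 181
Denominator = 170 + 11 + 27 + 4 = 212
COOP2 = 181 / 212 = 0.8538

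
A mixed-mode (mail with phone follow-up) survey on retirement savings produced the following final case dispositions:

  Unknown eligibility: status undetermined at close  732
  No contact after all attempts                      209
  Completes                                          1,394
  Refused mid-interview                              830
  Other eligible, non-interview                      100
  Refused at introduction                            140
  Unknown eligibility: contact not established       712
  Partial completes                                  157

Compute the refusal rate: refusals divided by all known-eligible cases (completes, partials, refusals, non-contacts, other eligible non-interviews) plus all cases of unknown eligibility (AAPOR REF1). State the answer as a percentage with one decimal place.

22.7%

Refused = 140 + 830 = 970
Undetermined eligibility = 712 + 732 = 1444
Numerator: 970
Denom: 1394 + 157 + 970 + 209 + 100 + 1444 = 4274
REF1 = 970 / 4274 = 0.2270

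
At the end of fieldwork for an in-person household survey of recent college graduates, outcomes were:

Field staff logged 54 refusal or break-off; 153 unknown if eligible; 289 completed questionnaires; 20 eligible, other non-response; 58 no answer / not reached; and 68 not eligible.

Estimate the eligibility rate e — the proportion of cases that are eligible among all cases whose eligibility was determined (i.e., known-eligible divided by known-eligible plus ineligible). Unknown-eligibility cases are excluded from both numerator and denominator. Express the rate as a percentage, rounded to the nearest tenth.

Eligible (known) = 289 + 54 + 58 + 20 = 421
e = 421 / (421 + 68) = 421 / 489 = 0.8609

86.1%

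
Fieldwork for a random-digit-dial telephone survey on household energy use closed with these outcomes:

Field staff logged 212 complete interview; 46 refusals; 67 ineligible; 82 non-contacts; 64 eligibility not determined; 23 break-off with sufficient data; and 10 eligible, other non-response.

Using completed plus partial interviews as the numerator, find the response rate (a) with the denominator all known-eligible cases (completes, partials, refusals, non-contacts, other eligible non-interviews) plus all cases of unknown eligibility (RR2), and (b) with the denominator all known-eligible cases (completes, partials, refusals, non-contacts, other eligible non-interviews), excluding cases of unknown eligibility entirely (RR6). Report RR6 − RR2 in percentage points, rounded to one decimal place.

9.2

Top → 212 + 23 = 235
Denominator → 212 + 23 + 46 + 82 + 10 + 64 = 437
RR2 = 235 / 437 = 0.5378
Denominator → 212 + 23 + 46 + 82 + 10 = 373
RR6 = 235 / 373 = 0.6300
Difference = 63.00 − 53.78 = 9.22 percentage points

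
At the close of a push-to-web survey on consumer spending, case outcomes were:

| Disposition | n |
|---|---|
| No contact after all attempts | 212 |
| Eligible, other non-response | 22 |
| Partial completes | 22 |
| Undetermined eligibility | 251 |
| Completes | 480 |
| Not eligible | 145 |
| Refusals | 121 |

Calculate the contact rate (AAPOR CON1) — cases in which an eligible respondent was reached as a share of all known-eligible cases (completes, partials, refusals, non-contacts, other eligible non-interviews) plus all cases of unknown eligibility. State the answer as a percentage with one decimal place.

Top = 480 + 22 + 121 + 22 = 645
Denominator = 480 + 22 + 121 + 212 + 22 + 251 = 1108
CON1 = 645 / 1108 = 0.5821

58.2%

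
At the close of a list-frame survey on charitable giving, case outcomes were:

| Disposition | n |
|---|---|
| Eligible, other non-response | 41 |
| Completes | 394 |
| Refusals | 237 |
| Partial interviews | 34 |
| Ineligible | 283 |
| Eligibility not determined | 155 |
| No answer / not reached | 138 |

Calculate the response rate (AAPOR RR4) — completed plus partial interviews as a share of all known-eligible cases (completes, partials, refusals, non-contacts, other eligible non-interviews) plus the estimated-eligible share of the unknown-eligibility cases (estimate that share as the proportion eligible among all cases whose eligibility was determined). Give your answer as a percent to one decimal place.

44.6%

Top: 394 + 34 = 428
Known eligible: 394 + 34 + 237 + 138 + 41 = 844
e = 844 / (844 + 283) = 844 / 1127 = 0.7489
Eligible share of unknowns: 0.7489 × 155 = 116.08
Base: 844 + 116.08 = 960.08
RR4 = 428 / 960.08 = 0.4458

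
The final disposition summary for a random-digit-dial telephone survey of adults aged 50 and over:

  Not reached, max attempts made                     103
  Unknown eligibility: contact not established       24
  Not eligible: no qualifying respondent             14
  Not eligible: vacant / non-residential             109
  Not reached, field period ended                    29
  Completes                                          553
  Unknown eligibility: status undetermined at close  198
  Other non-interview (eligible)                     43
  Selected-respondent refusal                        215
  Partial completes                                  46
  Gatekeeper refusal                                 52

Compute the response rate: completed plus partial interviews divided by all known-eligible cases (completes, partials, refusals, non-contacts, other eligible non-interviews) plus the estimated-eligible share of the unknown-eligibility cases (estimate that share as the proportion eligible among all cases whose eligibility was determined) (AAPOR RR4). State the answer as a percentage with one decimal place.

48.3%

Refused = 52 + 215 = 267
Non-contacts = 29 + 103 = 132
Undetermined eligibility = 24 + 198 = 222
Not eligible = 14 + 109 = 123
Num → 553 + 46 = 599
Determined eligible → 553 + 46 + 267 + 132 + 43 = 1041
e = 1041 / (1041 + 123) = 1041 / 1164 = 0.8943
Eligible share of unknowns → 0.8943 × 222 = 198.53
Base → 1041 + 198.53 = 1239.53
RR4 = 599 / 1239.53 = 0.4832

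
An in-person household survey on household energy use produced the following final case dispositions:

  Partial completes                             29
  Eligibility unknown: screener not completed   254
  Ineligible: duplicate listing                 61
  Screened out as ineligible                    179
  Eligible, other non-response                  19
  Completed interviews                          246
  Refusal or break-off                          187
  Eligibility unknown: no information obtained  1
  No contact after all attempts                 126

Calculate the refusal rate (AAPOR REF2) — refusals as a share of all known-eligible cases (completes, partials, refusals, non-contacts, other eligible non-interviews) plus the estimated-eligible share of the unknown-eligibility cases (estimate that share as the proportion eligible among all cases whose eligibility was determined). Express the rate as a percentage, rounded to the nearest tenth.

Unknown if eligible = 254 + 1 = 255
Out of scope = 179 + 61 = 240
Num: 187
Determined eligible: 246 + 29 + 187 + 126 + 19 = 607
e = 607 / (607 + 240) = 607 / 847 = 0.7166
Estimated eligible among unknowns: 0.7166 × 255 = 182.73
Denom: 607 + 182.73 = 789.73
REF2 = 187 / 789.73 = 0.2368

23.7%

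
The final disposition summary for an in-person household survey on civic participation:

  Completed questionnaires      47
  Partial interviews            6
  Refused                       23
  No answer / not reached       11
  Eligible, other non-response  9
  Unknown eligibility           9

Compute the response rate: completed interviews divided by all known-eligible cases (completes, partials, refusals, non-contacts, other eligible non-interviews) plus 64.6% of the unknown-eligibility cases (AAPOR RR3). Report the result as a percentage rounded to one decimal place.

Num = 47
Known eligible = 47 + 6 + 23 + 11 + 9 = 96
e × U = 0.6460 × 9 = 5.81
Denominator = 96 + 5.81 = 101.81
RR3 = 47 / 101.81 = 0.4616

46.2%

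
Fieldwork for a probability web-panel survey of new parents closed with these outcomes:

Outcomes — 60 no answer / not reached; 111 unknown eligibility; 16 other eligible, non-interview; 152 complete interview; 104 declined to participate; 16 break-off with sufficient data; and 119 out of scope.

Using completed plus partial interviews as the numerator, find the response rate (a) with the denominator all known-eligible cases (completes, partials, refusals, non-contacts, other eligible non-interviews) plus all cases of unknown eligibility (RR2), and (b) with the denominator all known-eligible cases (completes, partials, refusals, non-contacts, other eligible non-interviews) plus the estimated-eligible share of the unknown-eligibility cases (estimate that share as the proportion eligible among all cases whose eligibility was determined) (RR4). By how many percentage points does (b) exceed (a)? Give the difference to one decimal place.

Numerator → 152 + 16 = 168
Base → 152 + 16 + 104 + 60 + 16 + 111 = 459
RR2 = 168 / 459 = 0.3660
Known eligible → 152 + 16 + 104 + 60 + 16 = 348
e = 348 / (348 + 119) = 348 / 467 = 0.7452
e × U → 0.7452 × 111 = 82.72
Base → 348 + 82.72 = 430.72
RR4 = 168 / 430.72 = 0.3900
Difference = 39.00 − 36.60 = 2.40 percentage points

2.4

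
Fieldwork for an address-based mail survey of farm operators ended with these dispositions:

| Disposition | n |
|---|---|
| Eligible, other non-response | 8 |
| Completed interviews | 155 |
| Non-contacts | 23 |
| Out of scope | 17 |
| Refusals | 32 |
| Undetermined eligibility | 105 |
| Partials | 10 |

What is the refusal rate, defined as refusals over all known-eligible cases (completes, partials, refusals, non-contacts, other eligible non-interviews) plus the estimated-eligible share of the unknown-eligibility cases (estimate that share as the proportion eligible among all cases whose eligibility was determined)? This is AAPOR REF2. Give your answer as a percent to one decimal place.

9.8%

Num: 32
Known eligible: 155 + 10 + 32 + 23 + 8 = 228
e = 228 / (228 + 17) = 228 / 245 = 0.9306
Eligible share of unknowns: 0.9306 × 105 = 97.71
Denom: 228 + 97.71 = 325.71
REF2 = 32 / 325.71 = 0.0982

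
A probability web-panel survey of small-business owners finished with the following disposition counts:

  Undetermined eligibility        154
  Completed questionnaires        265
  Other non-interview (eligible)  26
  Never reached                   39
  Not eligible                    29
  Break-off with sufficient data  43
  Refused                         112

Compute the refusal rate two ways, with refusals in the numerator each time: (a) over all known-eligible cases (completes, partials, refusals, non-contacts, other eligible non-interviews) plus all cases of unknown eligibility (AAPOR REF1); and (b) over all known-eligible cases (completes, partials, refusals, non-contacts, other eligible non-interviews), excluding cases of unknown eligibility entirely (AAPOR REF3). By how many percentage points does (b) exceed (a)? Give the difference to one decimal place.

5.6

Numerator: 112
Base: 265 + 43 + 112 + 39 + 26 + 154 = 639
REF1 = 112 / 639 = 0.1753
Base: 265 + 43 + 112 + 39 + 26 = 485
REF3 = 112 / 485 = 0.2309
Difference = 23.09 − 17.53 = 5.56 percentage points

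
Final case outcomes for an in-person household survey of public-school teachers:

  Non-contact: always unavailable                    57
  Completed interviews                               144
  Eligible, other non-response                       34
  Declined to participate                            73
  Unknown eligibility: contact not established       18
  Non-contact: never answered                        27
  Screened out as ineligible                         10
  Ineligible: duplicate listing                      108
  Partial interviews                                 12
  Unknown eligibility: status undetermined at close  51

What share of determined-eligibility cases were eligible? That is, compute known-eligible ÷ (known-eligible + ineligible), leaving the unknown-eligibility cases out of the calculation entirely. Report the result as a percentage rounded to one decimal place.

74.6%

No contact after all attempts = 27 + 57 = 84
Eligibility not determined = 18 + 51 = 69
Ineligible = 10 + 108 = 118
Eligible (known): 144 + 12 + 73 + 84 + 34 = 347
e = 347 / (347 + 118) = 347 / 465 = 0.7462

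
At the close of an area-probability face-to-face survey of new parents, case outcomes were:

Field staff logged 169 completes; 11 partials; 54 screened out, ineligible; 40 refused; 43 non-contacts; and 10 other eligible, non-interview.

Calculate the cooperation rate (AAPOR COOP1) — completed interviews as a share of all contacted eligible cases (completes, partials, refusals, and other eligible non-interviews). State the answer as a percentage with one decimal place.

Top = 169
Denom = 169 + 11 + 40 + 10 = 230
COOP1 = 169 / 230 = 0.7348

73.5%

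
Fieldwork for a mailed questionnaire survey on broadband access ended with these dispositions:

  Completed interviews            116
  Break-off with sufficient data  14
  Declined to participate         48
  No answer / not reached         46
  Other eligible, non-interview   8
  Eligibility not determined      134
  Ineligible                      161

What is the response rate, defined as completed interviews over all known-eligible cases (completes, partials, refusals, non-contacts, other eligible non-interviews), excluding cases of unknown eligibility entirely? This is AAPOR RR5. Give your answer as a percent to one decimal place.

Num: 116
Base: 116 + 14 + 48 + 46 + 8 = 232
RR5 = 116 / 232 = 0.5000

50.0%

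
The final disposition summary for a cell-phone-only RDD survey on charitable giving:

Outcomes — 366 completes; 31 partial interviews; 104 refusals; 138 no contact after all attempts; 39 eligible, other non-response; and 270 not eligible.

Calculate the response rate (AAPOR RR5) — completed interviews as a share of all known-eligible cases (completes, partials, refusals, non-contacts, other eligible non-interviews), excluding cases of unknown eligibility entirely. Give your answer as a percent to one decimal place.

54.0%

Top: 366
Denom: 366 + 31 + 104 + 138 + 39 = 678
RR5 = 366 / 678 = 0.5398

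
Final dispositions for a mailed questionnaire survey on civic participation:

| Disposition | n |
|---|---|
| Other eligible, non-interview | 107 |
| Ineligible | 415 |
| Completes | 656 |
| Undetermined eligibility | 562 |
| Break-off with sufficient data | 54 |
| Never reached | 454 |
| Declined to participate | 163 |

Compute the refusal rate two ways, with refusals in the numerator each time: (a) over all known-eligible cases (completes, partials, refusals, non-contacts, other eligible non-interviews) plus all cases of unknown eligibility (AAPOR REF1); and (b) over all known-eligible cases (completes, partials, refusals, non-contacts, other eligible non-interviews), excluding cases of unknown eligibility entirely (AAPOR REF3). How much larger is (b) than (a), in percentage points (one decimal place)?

Top = 163
Denominator = 656 + 54 + 163 + 454 + 107 + 562 = 1996
REF1 = 163 / 1996 = 0.0817
Denominator = 656 + 54 + 163 + 454 + 107 = 1434
REF3 = 163 / 1434 = 0.1137
Difference = 11.37 − 8.17 = 3.20 percentage points

3.2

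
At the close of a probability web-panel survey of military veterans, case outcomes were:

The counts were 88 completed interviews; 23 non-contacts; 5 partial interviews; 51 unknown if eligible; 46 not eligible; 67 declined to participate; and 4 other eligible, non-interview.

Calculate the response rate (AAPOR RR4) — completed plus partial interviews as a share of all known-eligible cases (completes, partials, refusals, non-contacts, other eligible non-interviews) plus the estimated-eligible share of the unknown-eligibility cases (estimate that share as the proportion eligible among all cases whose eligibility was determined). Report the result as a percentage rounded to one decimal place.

Top: 88 + 5 = 93
Known eligible: 88 + 5 + 67 + 23 + 4 = 187
e = 187 / (187 + 46) = 187 / 233 = 0.8026
Eligible share of unknowns: 0.8026 × 51 = 40.93
Base: 187 + 40.93 = 227.93
RR4 = 93 / 227.93 = 0.4080

40.8%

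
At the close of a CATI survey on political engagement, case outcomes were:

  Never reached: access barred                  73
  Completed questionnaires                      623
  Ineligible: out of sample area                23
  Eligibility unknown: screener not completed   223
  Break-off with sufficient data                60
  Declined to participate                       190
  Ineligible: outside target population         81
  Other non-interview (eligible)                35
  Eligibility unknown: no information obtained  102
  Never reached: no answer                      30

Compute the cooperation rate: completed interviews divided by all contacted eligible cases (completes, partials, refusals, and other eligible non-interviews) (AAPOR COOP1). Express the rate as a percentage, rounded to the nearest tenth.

Non-contacts = 30 + 73 = 103
Unknown eligibility = 223 + 102 = 325
Screened out, ineligible = 81 + 23 = 104
Numerator: 623
Base: 623 + 60 + 190 + 35 = 908
COOP1 = 623 / 908 = 0.6861

68.6%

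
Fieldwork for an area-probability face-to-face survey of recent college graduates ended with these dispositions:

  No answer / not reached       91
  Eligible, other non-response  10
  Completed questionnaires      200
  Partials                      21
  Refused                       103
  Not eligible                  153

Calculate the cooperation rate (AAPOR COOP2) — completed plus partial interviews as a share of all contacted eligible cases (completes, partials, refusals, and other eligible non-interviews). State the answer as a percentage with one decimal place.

Top → 200 + 21 = 221
Denom → 200 + 21 + 103 + 10 = 334
COOP2 = 221 / 334 = 0.6617

66.2%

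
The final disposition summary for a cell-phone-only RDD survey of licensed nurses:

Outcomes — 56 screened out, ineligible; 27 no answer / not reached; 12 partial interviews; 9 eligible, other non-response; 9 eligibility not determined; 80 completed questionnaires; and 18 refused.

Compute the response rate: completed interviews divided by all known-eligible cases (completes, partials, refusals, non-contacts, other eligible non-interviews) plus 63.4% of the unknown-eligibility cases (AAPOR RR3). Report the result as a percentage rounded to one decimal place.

52.7%

Numerator: 80
Eligible (known): 80 + 12 + 18 + 27 + 9 = 146
Estimated eligible among unknowns: 0.6340 × 9 = 5.71
Base: 146 + 5.71 = 151.71
RR3 = 80 / 151.71 = 0.5273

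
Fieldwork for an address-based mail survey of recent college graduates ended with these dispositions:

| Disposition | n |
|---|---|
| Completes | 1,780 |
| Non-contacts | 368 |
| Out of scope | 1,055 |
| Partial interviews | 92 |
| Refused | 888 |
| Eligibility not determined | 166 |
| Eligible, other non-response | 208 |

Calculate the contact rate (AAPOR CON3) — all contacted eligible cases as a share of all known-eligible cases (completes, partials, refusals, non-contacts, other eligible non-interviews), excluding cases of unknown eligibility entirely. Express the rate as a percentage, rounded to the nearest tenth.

Numerator → 1780 + 92 + 888 + 208 = 2968
Base → 1780 + 92 + 888 + 368 + 208 = 3336
CON3 = 2968 / 3336 = 0.8897

89.0%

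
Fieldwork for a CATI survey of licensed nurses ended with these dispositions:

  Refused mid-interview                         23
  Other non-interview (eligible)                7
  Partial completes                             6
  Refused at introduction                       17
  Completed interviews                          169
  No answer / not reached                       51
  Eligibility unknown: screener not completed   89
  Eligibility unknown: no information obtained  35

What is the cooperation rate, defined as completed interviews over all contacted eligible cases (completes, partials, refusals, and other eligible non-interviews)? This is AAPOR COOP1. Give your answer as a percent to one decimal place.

Refused = 17 + 23 = 40
Unknown eligibility = 89 + 35 = 124
Numerator → 169
Denominator → 169 + 6 + 40 + 7 = 222
COOP1 = 169 / 222 = 0.7613

76.1%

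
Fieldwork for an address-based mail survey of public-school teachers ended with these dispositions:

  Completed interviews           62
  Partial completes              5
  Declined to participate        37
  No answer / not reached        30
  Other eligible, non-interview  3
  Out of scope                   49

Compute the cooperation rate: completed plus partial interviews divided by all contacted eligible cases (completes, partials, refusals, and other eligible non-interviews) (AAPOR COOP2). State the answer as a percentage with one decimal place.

62.6%

Numerator = 62 + 5 = 67
Denom = 62 + 5 + 37 + 3 = 107
COOP2 = 67 / 107 = 0.6262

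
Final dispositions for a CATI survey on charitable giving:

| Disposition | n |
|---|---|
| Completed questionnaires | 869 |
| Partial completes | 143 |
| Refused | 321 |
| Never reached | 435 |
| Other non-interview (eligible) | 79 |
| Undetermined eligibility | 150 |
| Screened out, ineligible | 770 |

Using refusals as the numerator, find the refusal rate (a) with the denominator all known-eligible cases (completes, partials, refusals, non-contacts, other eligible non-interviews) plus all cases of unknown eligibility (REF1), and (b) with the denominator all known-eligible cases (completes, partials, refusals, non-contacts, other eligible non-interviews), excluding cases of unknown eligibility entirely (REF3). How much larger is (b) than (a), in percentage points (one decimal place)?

Numerator → 321
Denom → 869 + 143 + 321 + 435 + 79 + 150 = 1997
REF1 = 321 / 1997 = 0.1607
Denom → 869 + 143 + 321 + 435 + 79 = 1847
REF3 = 321 / 1847 = 0.1738
Difference = 17.38 − 16.07 = 1.31 percentage points

1.3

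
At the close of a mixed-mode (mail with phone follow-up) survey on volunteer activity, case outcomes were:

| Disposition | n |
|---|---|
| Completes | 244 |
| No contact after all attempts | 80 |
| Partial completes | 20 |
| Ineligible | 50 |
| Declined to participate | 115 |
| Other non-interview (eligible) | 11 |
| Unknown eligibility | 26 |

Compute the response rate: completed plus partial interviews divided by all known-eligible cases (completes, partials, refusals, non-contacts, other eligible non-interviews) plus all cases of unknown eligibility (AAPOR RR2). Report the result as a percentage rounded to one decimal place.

Num → 244 + 20 = 264
Base → 244 + 20 + 115 + 80 + 11 + 26 = 496
RR2 = 264 / 496 = 0.5323

53.2%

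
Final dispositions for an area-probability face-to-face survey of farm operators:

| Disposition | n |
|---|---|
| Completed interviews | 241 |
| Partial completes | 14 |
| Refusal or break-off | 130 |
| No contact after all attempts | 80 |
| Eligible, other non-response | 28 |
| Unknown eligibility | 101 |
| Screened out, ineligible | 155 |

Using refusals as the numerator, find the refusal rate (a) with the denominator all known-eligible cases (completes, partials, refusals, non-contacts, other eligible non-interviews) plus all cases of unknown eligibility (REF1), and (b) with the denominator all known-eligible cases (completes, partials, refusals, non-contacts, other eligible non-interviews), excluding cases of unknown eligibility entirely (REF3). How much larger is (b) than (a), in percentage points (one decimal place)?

4.5

Numerator → 130
Base → 241 + 14 + 130 + 80 + 28 + 101 = 594
REF1 = 130 / 594 = 0.2189
Base → 241 + 14 + 130 + 80 + 28 = 493
REF3 = 130 / 493 = 0.2637
Difference = 26.37 − 21.89 = 4.48 percentage points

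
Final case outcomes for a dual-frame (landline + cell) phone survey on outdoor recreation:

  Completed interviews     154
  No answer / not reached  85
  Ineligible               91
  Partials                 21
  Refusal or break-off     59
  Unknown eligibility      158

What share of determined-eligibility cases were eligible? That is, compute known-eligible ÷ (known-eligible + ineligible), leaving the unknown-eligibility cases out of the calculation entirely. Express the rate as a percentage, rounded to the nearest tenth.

Eligible (known): 154 + 21 + 59 + 85 = 319
e = 319 / (319 + 91) = 319 / 410 = 0.7780

77.8%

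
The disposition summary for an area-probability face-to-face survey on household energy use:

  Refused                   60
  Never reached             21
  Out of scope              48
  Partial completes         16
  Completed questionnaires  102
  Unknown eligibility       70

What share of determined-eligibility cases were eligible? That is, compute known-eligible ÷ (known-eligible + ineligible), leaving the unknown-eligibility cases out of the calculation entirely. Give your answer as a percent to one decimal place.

Known eligible → 102 + 16 + 60 + 21 = 199
e = 199 / (199 + 48) = 199 / 247 = 0.8057

80.6%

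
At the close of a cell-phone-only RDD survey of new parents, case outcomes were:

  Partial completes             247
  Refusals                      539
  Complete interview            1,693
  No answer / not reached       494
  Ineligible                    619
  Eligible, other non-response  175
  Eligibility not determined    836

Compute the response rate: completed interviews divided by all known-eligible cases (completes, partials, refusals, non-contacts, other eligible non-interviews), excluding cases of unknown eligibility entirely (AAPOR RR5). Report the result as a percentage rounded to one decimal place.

53.8%

Num: 1693
Denominator: 1693 + 247 + 539 + 494 + 175 = 3148
RR5 = 1693 / 3148 = 0.5378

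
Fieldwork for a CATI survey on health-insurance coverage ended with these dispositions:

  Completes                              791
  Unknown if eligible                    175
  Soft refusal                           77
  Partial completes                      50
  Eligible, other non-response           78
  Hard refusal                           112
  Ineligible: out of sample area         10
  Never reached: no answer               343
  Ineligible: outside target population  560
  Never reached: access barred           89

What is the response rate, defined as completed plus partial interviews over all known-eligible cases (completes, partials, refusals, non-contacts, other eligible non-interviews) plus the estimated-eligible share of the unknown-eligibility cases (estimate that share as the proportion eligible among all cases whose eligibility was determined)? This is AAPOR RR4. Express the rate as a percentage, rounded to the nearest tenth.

50.4%

Declined to participate = 112 + 77 = 189
Never reached = 343 + 89 = 432
Out of scope = 560 + 10 = 570
Top: 791 + 50 = 841
Eligible (known): 791 + 50 + 189 + 432 + 78 = 1540
e = 1540 / (1540 + 570) = 1540 / 2110 = 0.7299
Estimated eligible among unknowns: 0.7299 × 175 = 127.73
Denominator: 1540 + 127.73 = 1667.73
RR4 = 841 / 1667.73 = 0.5043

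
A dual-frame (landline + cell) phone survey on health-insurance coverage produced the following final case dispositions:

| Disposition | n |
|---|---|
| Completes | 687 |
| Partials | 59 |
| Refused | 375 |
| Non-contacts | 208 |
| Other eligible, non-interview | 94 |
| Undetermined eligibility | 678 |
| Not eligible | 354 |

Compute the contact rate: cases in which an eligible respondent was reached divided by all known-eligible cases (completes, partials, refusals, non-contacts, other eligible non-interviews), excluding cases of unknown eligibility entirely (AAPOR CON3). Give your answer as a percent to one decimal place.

85.4%

Num → 687 + 59 + 375 + 94 = 1215
Denom → 687 + 59 + 375 + 208 + 94 = 1423
CON3 = 1215 / 1423 = 0.8538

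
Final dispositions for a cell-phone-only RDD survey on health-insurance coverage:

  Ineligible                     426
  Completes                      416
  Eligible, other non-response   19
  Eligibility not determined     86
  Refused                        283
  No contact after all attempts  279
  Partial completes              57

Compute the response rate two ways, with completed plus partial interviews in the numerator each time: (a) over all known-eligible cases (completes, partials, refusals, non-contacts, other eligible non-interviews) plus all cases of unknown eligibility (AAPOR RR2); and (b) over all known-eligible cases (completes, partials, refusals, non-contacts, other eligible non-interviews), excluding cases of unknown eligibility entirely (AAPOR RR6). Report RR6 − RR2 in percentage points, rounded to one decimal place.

Num: 416 + 57 = 473
Denominator: 416 + 57 + 283 + 279 + 19 + 86 = 1140
RR2 = 473 / 1140 = 0.4149
Denominator: 416 + 57 + 283 + 279 + 19 = 1054
RR6 = 473 / 1054 = 0.4488
Difference = 44.88 − 41.49 = 3.39 percentage points

3.4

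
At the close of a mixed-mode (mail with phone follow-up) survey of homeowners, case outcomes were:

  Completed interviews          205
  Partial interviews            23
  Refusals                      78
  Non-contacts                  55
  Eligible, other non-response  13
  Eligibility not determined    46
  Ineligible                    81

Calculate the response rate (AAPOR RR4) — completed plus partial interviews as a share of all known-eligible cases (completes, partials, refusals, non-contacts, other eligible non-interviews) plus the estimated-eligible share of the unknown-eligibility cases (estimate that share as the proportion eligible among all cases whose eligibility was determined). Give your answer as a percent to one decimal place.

Num → 205 + 23 = 228
Determined eligible → 205 + 23 + 78 + 55 + 13 = 374
e = 374 / (374 + 81) = 374 / 455 = 0.8220
Estimated eligible among unknowns → 0.8220 × 46 = 37.81
Denom → 374 + 37.81 = 411.81
RR4 = 228 / 411.81 = 0.5537

55.4%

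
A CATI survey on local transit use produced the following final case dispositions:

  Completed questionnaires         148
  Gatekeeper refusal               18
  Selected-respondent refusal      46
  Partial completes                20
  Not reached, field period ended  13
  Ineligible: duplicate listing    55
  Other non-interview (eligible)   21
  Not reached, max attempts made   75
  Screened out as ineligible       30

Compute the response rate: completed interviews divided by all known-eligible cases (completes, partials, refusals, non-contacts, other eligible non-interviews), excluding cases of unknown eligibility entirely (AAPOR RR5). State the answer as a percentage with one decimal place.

43.4%

Refusal or break-off = 18 + 46 = 64
Never reached = 13 + 75 = 88
Screened out, ineligible = 30 + 55 = 85
Numerator: 148
Denominator: 148 + 20 + 64 + 88 + 21 = 341
RR5 = 148 / 341 = 0.4340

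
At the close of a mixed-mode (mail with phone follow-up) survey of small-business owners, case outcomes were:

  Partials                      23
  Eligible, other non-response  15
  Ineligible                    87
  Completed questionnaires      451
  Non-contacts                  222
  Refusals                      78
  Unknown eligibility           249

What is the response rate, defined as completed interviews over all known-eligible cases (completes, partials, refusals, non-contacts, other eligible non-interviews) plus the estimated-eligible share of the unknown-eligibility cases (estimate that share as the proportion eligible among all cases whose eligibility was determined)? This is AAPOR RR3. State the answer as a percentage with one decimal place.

Num → 451
Determined eligible → 451 + 23 + 78 + 222 + 15 = 789
e = 789 / (789 + 87) = 789 / 876 = 0.9007
Estimated eligible among unknowns → 0.9007 × 249 = 224.27
Denominator → 789 + 224.27 = 1013.27
RR3 = 451 / 1013.27 = 0.4451

44.5%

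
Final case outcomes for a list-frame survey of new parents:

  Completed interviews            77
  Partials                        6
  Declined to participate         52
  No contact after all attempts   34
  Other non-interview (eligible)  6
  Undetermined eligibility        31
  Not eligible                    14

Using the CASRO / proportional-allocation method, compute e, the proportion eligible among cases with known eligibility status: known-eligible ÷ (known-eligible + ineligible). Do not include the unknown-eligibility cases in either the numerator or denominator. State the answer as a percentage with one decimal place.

Known eligible: 77 + 6 + 52 + 34 + 6 = 175
e = 175 / (175 + 14) = 175 / 189 = 0.9259

92.6%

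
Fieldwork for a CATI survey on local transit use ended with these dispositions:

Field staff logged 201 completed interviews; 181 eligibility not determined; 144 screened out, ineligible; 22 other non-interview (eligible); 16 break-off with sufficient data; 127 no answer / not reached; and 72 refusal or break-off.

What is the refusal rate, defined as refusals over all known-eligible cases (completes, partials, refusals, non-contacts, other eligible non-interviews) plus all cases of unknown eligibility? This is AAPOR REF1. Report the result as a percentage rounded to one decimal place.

Top: 72
Denominator: 201 + 16 + 72 + 127 + 22 + 181 = 619
REF1 = 72 / 619 = 0.1163

11.6%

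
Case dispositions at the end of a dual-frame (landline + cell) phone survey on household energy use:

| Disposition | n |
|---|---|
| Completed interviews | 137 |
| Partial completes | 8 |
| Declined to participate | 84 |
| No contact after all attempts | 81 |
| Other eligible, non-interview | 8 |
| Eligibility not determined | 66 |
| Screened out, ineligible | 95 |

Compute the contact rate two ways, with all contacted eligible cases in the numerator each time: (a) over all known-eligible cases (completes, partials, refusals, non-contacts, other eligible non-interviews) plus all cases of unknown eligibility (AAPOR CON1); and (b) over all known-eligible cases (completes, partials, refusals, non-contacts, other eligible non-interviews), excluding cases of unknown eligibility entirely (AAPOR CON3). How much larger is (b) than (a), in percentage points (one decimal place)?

Num → 137 + 8 + 84 + 8 = 237
Denom → 137 + 8 + 84 + 81 + 8 + 66 = 384
CON1 = 237 / 384 = 0.6172
Denom → 137 + 8 + 84 + 81 + 8 = 318
CON3 = 237 / 318 = 0.7453
Difference = 74.53 − 61.72 = 12.81 percentage points

12.8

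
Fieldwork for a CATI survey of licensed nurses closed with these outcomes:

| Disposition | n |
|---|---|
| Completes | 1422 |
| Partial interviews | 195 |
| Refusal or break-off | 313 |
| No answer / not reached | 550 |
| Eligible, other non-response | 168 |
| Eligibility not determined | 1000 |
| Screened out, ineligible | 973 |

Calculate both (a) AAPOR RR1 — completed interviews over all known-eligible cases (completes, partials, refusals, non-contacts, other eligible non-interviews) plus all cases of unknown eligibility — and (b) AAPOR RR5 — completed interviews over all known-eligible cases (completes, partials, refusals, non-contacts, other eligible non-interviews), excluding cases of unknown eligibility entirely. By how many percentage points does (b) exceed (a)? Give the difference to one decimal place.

14.7

Top: 1422
Denom: 1422 + 195 + 313 + 550 + 168 + 1000 = 3648
RR1 = 1422 / 3648 = 0.3898
Denom: 1422 + 195 + 313 + 550 + 168 = 2648
RR5 = 1422 / 2648 = 0.5370
Difference = 53.70 − 38.98 = 14.72 percentage points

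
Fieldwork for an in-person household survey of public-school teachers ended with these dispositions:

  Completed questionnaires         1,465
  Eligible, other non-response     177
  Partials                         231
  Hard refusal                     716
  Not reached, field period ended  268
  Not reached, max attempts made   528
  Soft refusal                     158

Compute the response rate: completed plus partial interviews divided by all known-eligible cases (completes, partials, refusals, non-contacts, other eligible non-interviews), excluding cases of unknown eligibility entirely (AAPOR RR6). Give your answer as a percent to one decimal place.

Refused = 716 + 158 = 874
Never reached = 268 + 528 = 796
Numerator → 1465 + 231 = 1696
Denominator → 1465 + 231 + 874 + 796 + 177 = 3543
RR6 = 1696 / 3543 = 0.4787

47.9%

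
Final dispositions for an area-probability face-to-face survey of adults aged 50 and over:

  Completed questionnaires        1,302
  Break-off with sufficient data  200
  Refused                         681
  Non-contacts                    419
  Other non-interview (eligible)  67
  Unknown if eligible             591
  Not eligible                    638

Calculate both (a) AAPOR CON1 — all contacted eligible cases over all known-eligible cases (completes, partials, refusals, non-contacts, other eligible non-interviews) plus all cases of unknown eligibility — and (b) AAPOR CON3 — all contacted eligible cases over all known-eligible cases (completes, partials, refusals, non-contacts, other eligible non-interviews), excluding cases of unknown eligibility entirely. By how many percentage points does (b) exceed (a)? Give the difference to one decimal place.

15.3

Num → 1302 + 200 + 681 + 67 = 2250
Denom → 1302 + 200 + 681 + 419 + 67 + 591 = 3260
CON1 = 2250 / 3260 = 0.6902
Denom → 1302 + 200 + 681 + 419 + 67 = 2669
CON3 = 2250 / 2669 = 0.8430
Difference = 84.30 − 69.02 = 15.28 percentage points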